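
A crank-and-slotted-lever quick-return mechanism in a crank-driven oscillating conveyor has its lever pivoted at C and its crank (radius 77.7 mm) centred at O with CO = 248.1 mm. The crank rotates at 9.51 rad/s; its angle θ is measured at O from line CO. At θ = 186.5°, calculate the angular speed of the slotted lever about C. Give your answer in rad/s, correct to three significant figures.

ω = 9.51 rad/s
Crank pin A relative to C: A = (d + r cosθ, r sinθ); lever angle φ = atan2(r sinθ, d + r cosθ).
Differentiating tanφ: φ̇ = rω(d cosθ + r)/(d² + r² + 2dr cosθ).
d² + r² + 2dr cosθ = |CA|² = 0.029284 m²;  d cosθ + r = -0.16881 m.
|ω_lever| = |0.0777·9.51·-0.16881| / 0.029284 = 4.2595 rad/s.

4.26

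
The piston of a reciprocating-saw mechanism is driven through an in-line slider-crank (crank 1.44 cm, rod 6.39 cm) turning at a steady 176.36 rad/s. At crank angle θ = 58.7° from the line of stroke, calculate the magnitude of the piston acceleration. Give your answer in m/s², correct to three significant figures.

186

ω = 176.4 rad/s
x(θ) = r cosθ + √(L² − r² sin²θ); with ω constant, a = ω²·d²x/dθ².
d²x/dθ² = −r cosθ − r²(cos2θ)/√u − r⁴ sin²2θ/(4u^{3/2}),  u = L² − r² sin²θ = 0.00393182 m².
Substituting r = 0.0144 m, L = 0.0639 m, θ = 58.7°: d²x/dθ² = -0.0059936 m.
a = ω²·d²x/dθ² = (176.4)²·(-0.0059936) = -186.42 m/s²;  |a| = 186.42 m/s².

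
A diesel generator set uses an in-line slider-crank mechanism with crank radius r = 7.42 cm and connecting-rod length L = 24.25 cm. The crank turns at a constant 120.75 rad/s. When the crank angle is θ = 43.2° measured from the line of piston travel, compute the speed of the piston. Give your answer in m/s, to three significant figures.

ω = 120.8 rad/s
For an in-line slider-crank, x = r cosθ + √(L² − r² sin²θ), so v = −rω sinθ·[1 + r cosθ/√(L² − r² sin²θ)].
With r = 0.0742 m, L = 0.2425 m, θ = 43.2°: √(L² − r² sin²θ) = 0.23712 m.
v = −0.0742·120.8·0.68455·[1 + 0.0742·0.72897/0.23712] = -7.5324 m/s.
|v| = 7.5324 m/s.

7.53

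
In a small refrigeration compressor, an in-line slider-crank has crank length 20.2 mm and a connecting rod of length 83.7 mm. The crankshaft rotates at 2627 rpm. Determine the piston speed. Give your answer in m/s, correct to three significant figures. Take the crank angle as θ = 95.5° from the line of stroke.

5.40

ω = 2π·2627/60 = 275.1 rad/s
For an in-line slider-crank, x = r cosθ + √(L² − r² sin²θ), so v = −rω sinθ·[1 + r cosθ/√(L² − r² sin²θ)].
With r = 0.0202 m, L = 0.0837 m, θ = 95.5°: √(L² − r² sin²θ) = 0.081249 m.
v = −0.0202·275.1·0.99540·[1 + 0.0202·-0.09585/0.081249] = -5.3996 m/s.
|v| = 5.3996 m/s.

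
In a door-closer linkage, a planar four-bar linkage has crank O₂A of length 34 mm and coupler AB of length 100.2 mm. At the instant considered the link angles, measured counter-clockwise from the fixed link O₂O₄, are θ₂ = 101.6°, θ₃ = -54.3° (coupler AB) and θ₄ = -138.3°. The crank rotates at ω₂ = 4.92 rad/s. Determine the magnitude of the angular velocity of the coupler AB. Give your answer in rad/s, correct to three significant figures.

ω₂ = 4.92 rad/s
Differentiating the loop-closure r₂e^{iθ₂}+r₃e^{iθ₃}=r₁+r₄e^{iθ₄} gives r₂ω₂e^{iθ₂}+r₃ω₃e^{iθ₃}=r₄ω₄e^{iθ₄}.
Eliminating the other unknown: ω₃ = r₂ω₂ sin(θ₄−θ₂) / [r₃ sin(θ₃−θ₄)].
Numerator sine = +0.86515; denominator sine = +0.99452.
Result = 0.034·4.92·(+0.86515) / (0.1002·(+0.99452)) = +1.4523 rad/s; magnitude 1.4523 rad/s.

1.45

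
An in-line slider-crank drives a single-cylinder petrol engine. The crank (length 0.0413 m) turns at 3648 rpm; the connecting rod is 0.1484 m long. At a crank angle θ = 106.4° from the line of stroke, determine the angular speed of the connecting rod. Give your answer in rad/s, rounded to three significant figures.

ω = 382 rad/s (converted from 3648 rpm).
The rod makes angle φ with the slider axis where L sinφ = r sinθ; differentiating, L cosφ·φ̇ = r ω cosθ.
L cosφ = √(L² − r² sin²θ) = 0.14301 m.
|ω_rod| = r ω |cosθ| / √(L² − r² sin²θ) = 0.0413·382·0.28234/0.14301 = 31.148 rad/s.

31.1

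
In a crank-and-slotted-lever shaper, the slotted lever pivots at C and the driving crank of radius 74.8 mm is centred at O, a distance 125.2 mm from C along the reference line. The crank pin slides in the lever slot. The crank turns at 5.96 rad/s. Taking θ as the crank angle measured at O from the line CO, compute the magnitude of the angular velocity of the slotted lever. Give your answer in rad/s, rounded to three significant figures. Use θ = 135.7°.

ω = 5.96 rad/s
Crank pin A relative to C: A = (d + r cosθ, r sinθ); lever angle φ = atan2(r sinθ, d + r cosθ).
Differentiating tanφ: φ̇ = rω(d cosθ + r)/(d² + r² + 2dr cosθ).
d² + r² + 2dr cosθ = |CA|² = 0.00786521 m²;  d cosθ + r = -0.014805 m.
|ω_lever| = |0.0748·5.96·-0.014805| / 0.00786521 = 0.83915 rad/s.

0.839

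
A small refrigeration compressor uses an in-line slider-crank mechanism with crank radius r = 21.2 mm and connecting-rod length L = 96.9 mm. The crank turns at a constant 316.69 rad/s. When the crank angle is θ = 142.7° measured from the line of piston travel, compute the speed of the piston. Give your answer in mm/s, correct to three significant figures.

3350

ω = 316.7 rad/s
For an in-line slider-crank, x = r cosθ + √(L² − r² sin²θ), so v = −rω sinθ·[1 + r cosθ/√(L² − r² sin²θ)].
With r = 0.0212 m, L = 0.0969 m, θ = 142.7°: √(L² − r² sin²θ) = 0.096045 m.
v = −0.0212·316.7·0.60599·[1 + 0.0212·-0.79547/0.096045] = -3.3541 m/s.
|v| = 3.3541 m/s = 3354.1 mm/s.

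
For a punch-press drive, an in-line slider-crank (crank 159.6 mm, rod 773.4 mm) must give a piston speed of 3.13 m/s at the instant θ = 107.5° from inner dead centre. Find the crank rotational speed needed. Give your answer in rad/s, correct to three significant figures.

22.0

For an in-line slider-crank, |v_piston| = rω|sinθ|·[1 + r cosθ/√(L² − r² sin²θ)].
With r = 0.1596 m, L = 0.7734 m, θ = 107.5°: the bracketed kinematic factor |dx/dθ| = 0.14258 m.
ω = v/|dx/dθ| = 3.13/0.14258 = 21.953 rad/s.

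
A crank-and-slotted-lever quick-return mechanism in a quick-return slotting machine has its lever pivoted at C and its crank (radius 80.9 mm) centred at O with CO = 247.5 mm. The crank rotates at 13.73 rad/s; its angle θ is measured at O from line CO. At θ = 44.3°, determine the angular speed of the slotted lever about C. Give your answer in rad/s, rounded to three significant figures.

ω = 13.73 rad/s
Crank pin A relative to C: A = (d + r cosθ, r sinθ); lever angle φ = atan2(r sinθ, d + r cosθ).
Differentiating tanφ: φ̇ = rω(d cosθ + r)/(d² + r² + 2dr cosθ).
d² + r² + 2dr cosθ = |CA|² = 0.0964613 m²;  d cosθ + r = +0.25803 m.
|ω_lever| = |0.0809·13.73·+0.25803| / 0.0964613 = 2.9713 rad/s.

2.97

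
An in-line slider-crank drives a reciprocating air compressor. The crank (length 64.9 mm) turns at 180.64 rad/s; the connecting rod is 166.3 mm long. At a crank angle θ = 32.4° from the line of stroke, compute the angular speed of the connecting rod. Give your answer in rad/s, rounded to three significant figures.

60.9

ω = 180.6 rad/s
The rod makes angle φ with the slider axis where L sinφ = r sinθ; differentiating, L cosφ·φ̇ = r ω cosθ.
L cosφ = √(L² − r² sin²θ) = 0.16262 m.
|ω_rod| = r ω |cosθ| / √(L² − r² sin²θ) = 0.0649·180.6·0.84433/0.16262 = 60.868 rad/s.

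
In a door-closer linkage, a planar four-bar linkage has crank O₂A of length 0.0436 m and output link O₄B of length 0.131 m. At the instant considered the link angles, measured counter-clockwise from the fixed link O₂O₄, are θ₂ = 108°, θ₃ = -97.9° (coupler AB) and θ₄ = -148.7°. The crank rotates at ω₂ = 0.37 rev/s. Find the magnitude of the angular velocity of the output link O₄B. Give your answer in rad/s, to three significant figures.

ω₂ = 2.325 rad/s (from 0.37 rev/s).
Differentiating the loop-closure r₂e^{iθ₂}+r₃e^{iθ₃}=r₁+r₄e^{iθ₄} gives r₂ω₂e^{iθ₂}+r₃ω₃e^{iθ₃}=r₄ω₄e^{iθ₄}.
Eliminating the other unknown: ω₄ = r₂ω₂ sin(θ₂−θ₃) / [r₄ sin(θ₄−θ₃)].
Numerator sine = -0.43680; denominator sine = -0.77494.
Result = 0.0436·2.325·(-0.43680) / (0.131·(-0.77494)) = +0.43612 rad/s; magnitude 0.43612 rad/s.

0.436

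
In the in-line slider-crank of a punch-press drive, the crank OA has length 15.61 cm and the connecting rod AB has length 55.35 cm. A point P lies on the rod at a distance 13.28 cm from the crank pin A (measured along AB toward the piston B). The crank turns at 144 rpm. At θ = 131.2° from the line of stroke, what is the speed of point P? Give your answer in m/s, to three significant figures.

2.06

ω = 15.08 rad/s.  Crank-pin speed |V_A| = rω = 2.3539 m/s, perpendicular to OA.
Rod angle: sinφ = −(r/L) sinθ ⇒ φ = -12.251°; ω_rod = −rω cosθ/√(L²−r²sin²θ) = +2.8666 rad/s.
V_P = V_A + ω_rod × AP, with AP = 0.1328 m along the rod.
Components: V_Px = −rω sinθ − a·ω_rod·sinφ = -1.6904 m/s;  V_Py = rω cosθ + a·ω_rod·cosφ = -1.1785 m/s.
|V_P| = √(V_Px² + V_Py²) = 2.0606 m/s.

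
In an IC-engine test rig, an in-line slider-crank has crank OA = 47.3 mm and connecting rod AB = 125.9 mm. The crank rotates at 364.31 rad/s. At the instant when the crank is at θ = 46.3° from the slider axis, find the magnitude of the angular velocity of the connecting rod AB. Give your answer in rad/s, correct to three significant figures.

98.3

ω = 364.3 rad/s
The rod makes angle φ with the slider axis where L sinφ = r sinθ; differentiating, L cosφ·φ̇ = r ω cosθ.
L cosφ = √(L² − r² sin²θ) = 0.12117 m.
|ω_rod| = r ω |cosθ| / √(L² − r² sin²θ) = 0.0473·364.3·0.69088/0.12117 = 98.254 rad/s.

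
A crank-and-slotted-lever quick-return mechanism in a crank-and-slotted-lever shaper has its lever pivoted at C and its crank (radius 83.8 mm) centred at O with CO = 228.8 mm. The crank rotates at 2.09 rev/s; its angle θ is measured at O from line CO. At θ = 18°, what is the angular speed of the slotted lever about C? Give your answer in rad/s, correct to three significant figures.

ω = 13.13 rad/s (from 2.09 rev/s).
Crank pin A relative to C: A = (d + r cosθ, r sinθ); lever angle φ = atan2(r sinθ, d + r cosθ).
Differentiating tanφ: φ̇ = rω(d cosθ + r)/(d² + r² + 2dr cosθ).
d² + r² + 2dr cosθ = |CA|² = 0.0958419 m²;  d cosθ + r = +0.3014 m.
|ω_lever| = |0.0838·13.13·+0.3014| / 0.0958419 = 3.4607 rad/s.

3.46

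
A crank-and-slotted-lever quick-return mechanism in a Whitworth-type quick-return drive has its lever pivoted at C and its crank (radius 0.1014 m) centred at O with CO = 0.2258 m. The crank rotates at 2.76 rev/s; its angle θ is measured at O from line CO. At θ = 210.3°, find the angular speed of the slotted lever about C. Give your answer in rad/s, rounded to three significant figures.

ω = 17.34 rad/s (from 2.76 rev/s).
Crank pin A relative to C: A = (d + r cosθ, r sinθ); lever angle φ = atan2(r sinθ, d + r cosθ).
Differentiating tanφ: φ̇ = rω(d cosθ + r)/(d² + r² + 2dr cosθ).
d² + r² + 2dr cosθ = |CA|² = 0.0217308 m²;  d cosθ + r = -0.093555 m.
|ω_lever| = |0.1014·17.34·-0.093555| / 0.0217308 = 7.5704 rad/s.

7.57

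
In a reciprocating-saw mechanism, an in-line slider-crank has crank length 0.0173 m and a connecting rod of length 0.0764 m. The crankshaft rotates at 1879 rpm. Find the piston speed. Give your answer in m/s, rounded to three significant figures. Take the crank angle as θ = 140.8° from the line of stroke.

1.77

ω = 2π·1879/60 = 196.8 rad/s
For an in-line slider-crank, x = r cosθ + √(L² − r² sin²θ), so v = −rω sinθ·[1 + r cosθ/√(L² − r² sin²θ)].
With r = 0.0173 m, L = 0.0764 m, θ = 140.8°: √(L² − r² sin²θ) = 0.075614 m.
v = −0.0173·196.8·0.63203·[1 + 0.0173·-0.77494/0.075614] = -1.77 m/s.
|v| = 1.77 m/s.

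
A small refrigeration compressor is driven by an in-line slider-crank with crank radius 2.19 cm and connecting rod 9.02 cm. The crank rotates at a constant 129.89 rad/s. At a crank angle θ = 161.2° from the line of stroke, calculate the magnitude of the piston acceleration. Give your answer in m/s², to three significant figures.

278

ω = 129.9 rad/s
x(θ) = r cosθ + √(L² − r² sin²θ); with ω constant, a = ω²·d²x/dθ².
d²x/dθ² = −r cosθ − r²(cos2θ)/√u − r⁴ sin²2θ/(4u^{3/2}),  u = L² − r² sin²θ = 0.00808623 m².
Substituting r = 0.0219 m, L = 0.0902 m, θ = 161.2°: d²x/dθ² = +0.016476 m.
a = ω²·d²x/dθ² = (129.9)²·(+0.016476) = +277.98 m/s²;  |a| = 277.98 m/s².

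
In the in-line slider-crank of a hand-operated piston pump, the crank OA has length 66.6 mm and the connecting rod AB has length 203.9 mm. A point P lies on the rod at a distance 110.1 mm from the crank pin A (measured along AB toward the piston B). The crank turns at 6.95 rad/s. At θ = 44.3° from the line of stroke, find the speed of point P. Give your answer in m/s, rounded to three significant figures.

0.396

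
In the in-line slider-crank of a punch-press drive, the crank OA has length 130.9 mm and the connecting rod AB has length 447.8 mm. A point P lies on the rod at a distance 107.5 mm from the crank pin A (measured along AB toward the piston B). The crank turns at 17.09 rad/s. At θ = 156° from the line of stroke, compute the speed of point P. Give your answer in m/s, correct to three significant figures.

1.77

ω = 17.09 rad/s.  Crank-pin speed |V_A| = rω = 2.2371 m/s, perpendicular to OA.
Rod angle: sinφ = −(r/L) sinθ ⇒ φ = -6.828°; ω_rod = −rω cosθ/√(L²−r²sin²θ) = +4.5964 rad/s.
V_P = V_A + ω_rod × AP, with AP = 0.1075 m along the rod.
Components: V_Px = −rω sinθ − a·ω_rod·sinφ = -0.85115 m/s;  V_Py = rω cosθ + a·ω_rod·cosφ = -1.5531 m/s.
|V_P| = √(V_Px² + V_Py²) = 1.771 m/s.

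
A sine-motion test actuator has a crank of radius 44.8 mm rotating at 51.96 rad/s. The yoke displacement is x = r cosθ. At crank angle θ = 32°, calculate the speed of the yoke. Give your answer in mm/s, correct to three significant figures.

ω = 51.96 rad/s
x = r cosθ ⇒ ẋ = −rω sinθ.
|v| = rω|sinθ| = 0.0448·51.96·|sin 32°| = 1.2336 m/s = 1233.6 mm/s.

1230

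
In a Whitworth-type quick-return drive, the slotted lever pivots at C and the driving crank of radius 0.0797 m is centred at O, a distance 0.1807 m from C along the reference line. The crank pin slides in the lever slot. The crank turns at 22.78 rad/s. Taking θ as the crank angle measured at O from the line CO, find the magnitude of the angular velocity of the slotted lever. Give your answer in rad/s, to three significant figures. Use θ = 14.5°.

6.91

ω = 22.78 rad/s
Crank pin A relative to C: A = (d + r cosθ, r sinθ); lever angle φ = atan2(r sinθ, d + r cosθ).
Differentiating tanφ: φ̇ = rω(d cosθ + r)/(d² + r² + 2dr cosθ).
d² + r² + 2dr cosθ = |CA|² = 0.0668907 m²;  d cosθ + r = +0.25464 m.
|ω_lever| = |0.0797·22.78·+0.25464| / 0.0668907 = 6.9116 rad/s.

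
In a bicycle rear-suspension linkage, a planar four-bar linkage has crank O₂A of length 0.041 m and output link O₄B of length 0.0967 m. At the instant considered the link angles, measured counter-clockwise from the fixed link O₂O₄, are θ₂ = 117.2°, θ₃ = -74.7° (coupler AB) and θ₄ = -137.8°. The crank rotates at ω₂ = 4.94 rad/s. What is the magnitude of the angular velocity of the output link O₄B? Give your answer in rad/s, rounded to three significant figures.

ω₂ = 4.94 rad/s
Differentiating the loop-closure r₂e^{iθ₂}+r₃e^{iθ₃}=r₁+r₄e^{iθ₄} gives r₂ω₂e^{iθ₂}+r₃ω₃e^{iθ₃}=r₄ω₄e^{iθ₄}.
Eliminating the other unknown: ω₄ = r₂ω₂ sin(θ₂−θ₃) / [r₄ sin(θ₄−θ₃)].
Numerator sine = -0.20620; denominator sine = -0.89180.
Result = 0.041·4.94·(-0.20620) / (0.0967·(-0.89180)) = +0.4843 rad/s; magnitude 0.4843 rad/s.

0.484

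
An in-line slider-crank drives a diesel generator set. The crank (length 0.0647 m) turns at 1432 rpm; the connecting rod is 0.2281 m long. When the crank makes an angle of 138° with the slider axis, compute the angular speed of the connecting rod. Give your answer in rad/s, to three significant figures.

ω = 150 rad/s (converted from 1432 rpm).
The rod makes angle φ with the slider axis where L sinφ = r sinθ; differentiating, L cosφ·φ̇ = r ω cosθ.
L cosφ = √(L² − r² sin²θ) = 0.22395 m.
|ω_rod| = r ω |cosθ| / √(L² − r² sin²θ) = 0.0647·150·0.74314/0.22395 = 32.195 rad/s.

32.2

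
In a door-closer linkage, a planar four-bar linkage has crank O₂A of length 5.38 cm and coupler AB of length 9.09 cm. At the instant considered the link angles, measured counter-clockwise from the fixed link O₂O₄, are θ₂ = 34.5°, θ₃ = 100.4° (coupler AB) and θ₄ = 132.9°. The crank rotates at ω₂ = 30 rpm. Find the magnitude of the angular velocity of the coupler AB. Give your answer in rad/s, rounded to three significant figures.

3.42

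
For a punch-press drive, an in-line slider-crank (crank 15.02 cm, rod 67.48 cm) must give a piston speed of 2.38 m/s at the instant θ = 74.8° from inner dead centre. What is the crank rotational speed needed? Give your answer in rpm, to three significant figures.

For an in-line slider-crank, |v_piston| = rω|sinθ|·[1 + r cosθ/√(L² − r² sin²θ)].
With r = 0.1502 m, L = 0.6748 m, θ = 74.8°: the bracketed kinematic factor |dx/dθ| = 0.15361 m.
ω = v/|dx/dθ| = 2.38/0.15361 = 15.494 rad/s.
N = 60ω/(2π) = 147.96 rpm.

148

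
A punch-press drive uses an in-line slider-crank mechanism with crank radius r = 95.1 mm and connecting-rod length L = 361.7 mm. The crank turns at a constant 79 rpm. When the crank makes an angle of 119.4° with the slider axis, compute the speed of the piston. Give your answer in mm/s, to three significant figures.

ω = 2π·79/60 = 8.273 rad/s
For an in-line slider-crank, x = r cosθ + √(L² − r² sin²θ), so v = −rω sinθ·[1 + r cosθ/√(L² − r² sin²θ)].
With r = 0.0951 m, L = 0.3617 m, θ = 119.4°: √(L² − r² sin²θ) = 0.35208 m.
v = −0.0951·8.273·0.87121·[1 + 0.0951·-0.49090/0.35208] = -0.59454 m/s.
|v| = 0.59454 m/s = 594.54 mm/s.

595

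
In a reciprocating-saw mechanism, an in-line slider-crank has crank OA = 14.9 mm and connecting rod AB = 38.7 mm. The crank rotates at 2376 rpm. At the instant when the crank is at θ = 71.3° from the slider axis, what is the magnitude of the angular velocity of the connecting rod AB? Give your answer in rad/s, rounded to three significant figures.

ω = 248.8 rad/s (converted from 2376 rpm).
The rod makes angle φ with the slider axis where L sinφ = r sinθ; differentiating, L cosφ·φ̇ = r ω cosθ.
L cosφ = √(L² − r² sin²θ) = 0.036035 m.
|ω_rod| = r ω |cosθ| / √(L² − r² sin²θ) = 0.0149·248.8·0.32061/0.036035 = 32.985 rad/s.

33.0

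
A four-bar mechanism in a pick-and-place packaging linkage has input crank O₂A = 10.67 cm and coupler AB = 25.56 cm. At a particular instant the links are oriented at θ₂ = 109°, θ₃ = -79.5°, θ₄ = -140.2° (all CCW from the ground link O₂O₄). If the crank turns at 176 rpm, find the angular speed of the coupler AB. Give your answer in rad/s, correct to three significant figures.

ω₂ = 18.43 rad/s (from 176 rpm).
Differentiating the loop-closure r₂e^{iθ₂}+r₃e^{iθ₃}=r₁+r₄e^{iθ₄} gives r₂ω₂e^{iθ₂}+r₃ω₃e^{iθ₃}=r₄ω₄e^{iθ₄}.
Eliminating the other unknown: ω₃ = r₂ω₂ sin(θ₄−θ₂) / [r₃ sin(θ₃−θ₄)].
Numerator sine = +0.93483; denominator sine = +0.87207.
Result = 0.1067·18.43·(+0.93483) / (0.2556·(+0.87207)) = +8.2475 rad/s; magnitude 8.2475 rad/s.

8.25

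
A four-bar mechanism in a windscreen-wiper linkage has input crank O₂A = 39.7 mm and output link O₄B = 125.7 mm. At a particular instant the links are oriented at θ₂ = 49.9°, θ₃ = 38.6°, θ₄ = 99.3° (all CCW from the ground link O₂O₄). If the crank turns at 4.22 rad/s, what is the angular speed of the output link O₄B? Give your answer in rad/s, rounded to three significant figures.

ω₂ = 4.22 rad/s
Differentiating the loop-closure r₂e^{iθ₂}+r₃e^{iθ₃}=r₁+r₄e^{iθ₄} gives r₂ω₂e^{iθ₂}+r₃ω₃e^{iθ₃}=r₄ω₄e^{iθ₄}.
Eliminating the other unknown: ω₄ = r₂ω₂ sin(θ₂−θ₃) / [r₄ sin(θ₄−θ₃)].
Numerator sine = +0.19595; denominator sine = +0.87207.
Result = 0.0397·4.22·(+0.19595) / (0.1257·(+0.87207)) = +0.29947 rad/s; magnitude 0.29947 rad/s.

0.299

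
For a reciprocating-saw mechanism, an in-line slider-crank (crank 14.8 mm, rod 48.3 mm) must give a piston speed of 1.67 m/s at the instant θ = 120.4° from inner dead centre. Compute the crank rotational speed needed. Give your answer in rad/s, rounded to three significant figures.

156

For an in-line slider-crank, |v_piston| = rω|sinθ|·[1 + r cosθ/√(L² − r² sin²θ)].
With r = 0.0148 m, L = 0.0483 m, θ = 120.4°: the bracketed kinematic factor |dx/dθ| = 0.010713 m.
ω = v/|dx/dθ| = 1.67/0.010713 = 155.89 rad/s.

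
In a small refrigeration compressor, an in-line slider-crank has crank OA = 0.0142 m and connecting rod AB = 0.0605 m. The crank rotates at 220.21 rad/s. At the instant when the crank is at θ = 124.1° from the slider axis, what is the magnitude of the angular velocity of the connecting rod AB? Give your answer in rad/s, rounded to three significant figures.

ω = 220.2 rad/s
The rod makes angle φ with the slider axis where L sinφ = r sinθ; differentiating, L cosφ·φ̇ = r ω cosθ.
L cosφ = √(L² − r² sin²θ) = 0.059346 m.
|ω_rod| = r ω |cosθ| / √(L² − r² sin²θ) = 0.0142·220.2·0.56064/0.059346 = 29.54 rad/s.

29.5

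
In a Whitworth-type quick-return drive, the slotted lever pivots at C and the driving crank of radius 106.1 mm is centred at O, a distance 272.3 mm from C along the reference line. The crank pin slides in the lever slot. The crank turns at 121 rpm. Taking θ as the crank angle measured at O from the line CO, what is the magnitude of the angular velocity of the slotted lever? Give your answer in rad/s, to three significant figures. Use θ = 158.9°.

6.31

ω = 12.67 rad/s (from 121 rpm).
Crank pin A relative to C: A = (d + r cosθ, r sinθ); lever angle φ = atan2(r sinθ, d + r cosθ).
Differentiating tanφ: φ̇ = rω(d cosθ + r)/(d² + r² + 2dr cosθ).
d² + r² + 2dr cosθ = |CA|² = 0.0314965 m²;  d cosθ + r = -0.14794 m.
|ω_lever| = |0.1061·12.67·-0.14794| / 0.0314965 = 6.3148 rad/s.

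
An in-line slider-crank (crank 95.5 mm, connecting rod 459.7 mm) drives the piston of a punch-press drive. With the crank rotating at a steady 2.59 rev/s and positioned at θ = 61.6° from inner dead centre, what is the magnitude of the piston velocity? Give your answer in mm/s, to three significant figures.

1500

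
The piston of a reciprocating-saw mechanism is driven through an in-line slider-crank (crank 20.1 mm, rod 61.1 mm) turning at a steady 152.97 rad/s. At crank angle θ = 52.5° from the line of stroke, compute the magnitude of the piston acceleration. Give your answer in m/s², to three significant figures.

249

ω = 153 rad/s
x(θ) = r cosθ + √(L² − r² sin²θ); with ω constant, a = ω²·d²x/dθ².
d²x/dθ² = −r cosθ − r²(cos2θ)/√u − r⁴ sin²2θ/(4u^{3/2}),  u = L² − r² sin²θ = 0.00347892 m².
Substituting r = 0.0201 m, L = 0.0611 m, θ = 52.5°: d²x/dθ² = -0.010649 m.
a = ω²·d²x/dθ² = (153)²·(-0.010649) = -249.18 m/s²;  |a| = 249.18 m/s².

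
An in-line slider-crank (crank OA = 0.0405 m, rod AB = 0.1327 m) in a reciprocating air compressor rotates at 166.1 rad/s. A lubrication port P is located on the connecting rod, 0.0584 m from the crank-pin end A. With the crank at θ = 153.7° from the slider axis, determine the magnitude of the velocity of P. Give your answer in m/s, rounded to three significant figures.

4.27

ω = 166.1 rad/s.  Crank-pin speed |V_A| = rω = 6.7271 m/s, perpendicular to OA.
Rod angle: sinφ = −(r/L) sinθ ⇒ φ = -7.772°; ω_rod = −rω cosθ/√(L²−r²sin²θ) = +45.867 rad/s.
V_P = V_A + ω_rod × AP, with AP = 0.0584 m along the rod.
Components: V_Px = −rω sinθ − a·ω_rod·sinφ = -2.6183 m/s;  V_Py = rω cosθ + a·ω_rod·cosφ = -3.3767 m/s.
|V_P| = √(V_Px² + V_Py²) = 4.2729 m/s.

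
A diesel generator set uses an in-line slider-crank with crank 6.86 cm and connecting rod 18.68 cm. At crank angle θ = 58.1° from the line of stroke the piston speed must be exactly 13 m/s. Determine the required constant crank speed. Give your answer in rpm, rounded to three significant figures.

1770

For an in-line slider-crank, |v_piston| = rω|sinθ|·[1 + r cosθ/√(L² − r² sin²θ)].
With r = 0.0686 m, L = 0.1868 m, θ = 58.1°: the bracketed kinematic factor |dx/dθ| = 0.070134 m.
ω = v/|dx/dθ| = 13/0.070134 = 185.36 rad/s.
N = 60ω/(2π) = 1770 rpm.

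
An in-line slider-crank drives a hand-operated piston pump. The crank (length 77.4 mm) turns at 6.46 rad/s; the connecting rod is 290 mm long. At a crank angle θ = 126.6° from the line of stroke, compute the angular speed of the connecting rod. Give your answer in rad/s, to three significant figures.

1.05

ω = 6.46 rad/s
The rod makes angle φ with the slider axis where L sinφ = r sinθ; differentiating, L cosφ·φ̇ = r ω cosθ.
L cosφ = √(L² − r² sin²θ) = 0.28326 m.
|ω_rod| = r ω |cosθ| / √(L² − r² sin²θ) = 0.0774·6.46·0.59622/0.28326 = 1.0524 rad/s.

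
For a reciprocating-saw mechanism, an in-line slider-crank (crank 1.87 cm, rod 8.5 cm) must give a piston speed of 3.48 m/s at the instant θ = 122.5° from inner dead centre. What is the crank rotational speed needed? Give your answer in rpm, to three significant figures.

For an in-line slider-crank, |v_piston| = rω|sinθ|·[1 + r cosθ/√(L² − r² sin²θ)].
With r = 0.0187 m, L = 0.085 m, θ = 122.5°: the bracketed kinematic factor |dx/dθ| = 0.013874 m.
ω = v/|dx/dθ| = 3.48/0.013874 = 250.83 rad/s.
N = 60ω/(2π) = 2395.2 rpm.

2400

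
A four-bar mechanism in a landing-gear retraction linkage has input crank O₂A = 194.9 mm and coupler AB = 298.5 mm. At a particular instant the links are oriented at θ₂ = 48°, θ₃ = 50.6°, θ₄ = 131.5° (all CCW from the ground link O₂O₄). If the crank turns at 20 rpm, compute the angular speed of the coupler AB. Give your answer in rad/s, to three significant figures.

1.38

ω₂ = 2.094 rad/s (from 20 rpm).
Differentiating the loop-closure r₂e^{iθ₂}+r₃e^{iθ₃}=r₁+r₄e^{iθ₄} gives r₂ω₂e^{iθ₂}+r₃ω₃e^{iθ₃}=r₄ω₄e^{iθ₄}.
Eliminating the other unknown: ω₃ = r₂ω₂ sin(θ₄−θ₂) / [r₃ sin(θ₃−θ₄)].
Numerator sine = +0.99357; denominator sine = -0.98741.
Result = 0.1949·2.094·(+0.99357) / (0.2985·(-0.98741)) = -1.376 rad/s; magnitude 1.376 rad/s.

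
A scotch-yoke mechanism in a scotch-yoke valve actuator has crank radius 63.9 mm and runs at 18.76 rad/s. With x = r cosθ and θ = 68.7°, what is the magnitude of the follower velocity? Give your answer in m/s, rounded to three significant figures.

ω = 18.76 rad/s
x = r cosθ ⇒ ẋ = −rω sinθ.
|v| = rω|sinθ| = 0.0639·18.76·|sin 68.7°| = 1.1169 m/s.

1.12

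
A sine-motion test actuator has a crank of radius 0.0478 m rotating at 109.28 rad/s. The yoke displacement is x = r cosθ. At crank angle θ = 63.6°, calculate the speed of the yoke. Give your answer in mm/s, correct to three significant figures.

4680

ω = 109.3 rad/s
x = r cosθ ⇒ ẋ = −rω sinθ.
|v| = rω|sinθ| = 0.0478·109.3·|sin 63.6°| = 4.6788 m/s = 4678.8 mm/s.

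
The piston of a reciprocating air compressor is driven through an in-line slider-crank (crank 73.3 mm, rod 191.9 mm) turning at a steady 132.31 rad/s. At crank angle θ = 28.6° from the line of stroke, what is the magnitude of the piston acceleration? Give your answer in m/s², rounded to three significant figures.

ω = 132.3 rad/s
x(θ) = r cosθ + √(L² − r² sin²θ); with ω constant, a = ω²·d²x/dθ².
d²x/dθ² = −r cosθ − r²(cos2θ)/√u − r⁴ sin²2θ/(4u^{3/2}),  u = L² − r² sin²θ = 0.0355944 m².
Substituting r = 0.0733 m, L = 0.1919 m, θ = 28.6°: d²x/dθ² = -0.080543 m.
a = ω²·d²x/dθ² = (132.3)²·(-0.080543) = -1410 m/s²;  |a| = 1410 m/s².

1410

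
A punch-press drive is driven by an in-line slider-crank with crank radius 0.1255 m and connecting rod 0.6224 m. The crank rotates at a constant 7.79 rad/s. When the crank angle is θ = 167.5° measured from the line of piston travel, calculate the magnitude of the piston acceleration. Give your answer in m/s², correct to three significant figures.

6.04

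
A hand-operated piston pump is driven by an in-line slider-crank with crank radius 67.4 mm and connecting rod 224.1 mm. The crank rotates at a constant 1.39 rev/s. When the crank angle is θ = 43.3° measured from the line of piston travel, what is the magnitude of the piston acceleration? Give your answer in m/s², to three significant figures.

3.87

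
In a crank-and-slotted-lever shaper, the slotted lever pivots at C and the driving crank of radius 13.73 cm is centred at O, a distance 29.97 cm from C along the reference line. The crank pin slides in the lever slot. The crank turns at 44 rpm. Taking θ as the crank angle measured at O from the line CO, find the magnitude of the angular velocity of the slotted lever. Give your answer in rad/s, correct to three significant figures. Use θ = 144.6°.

1.63

ω = 4.608 rad/s (from 44 rpm).
Crank pin A relative to C: A = (d + r cosθ, r sinθ); lever angle φ = atan2(r sinθ, d + r cosθ).
Differentiating tanφ: φ̇ = rω(d cosθ + r)/(d² + r² + 2dr cosθ).
d² + r² + 2dr cosθ = |CA|² = 0.0415883 m²;  d cosθ + r = -0.10699 m.
|ω_lever| = |0.1373·4.608·-0.10699| / 0.0415883 = 1.6276 rad/s.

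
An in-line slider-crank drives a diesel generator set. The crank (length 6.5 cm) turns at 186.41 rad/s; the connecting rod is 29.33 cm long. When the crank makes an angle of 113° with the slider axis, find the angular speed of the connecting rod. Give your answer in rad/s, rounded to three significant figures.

16.5

ω = 186.4 rad/s
The rod makes angle φ with the slider axis where L sinφ = r sinθ; differentiating, L cosφ·φ̇ = r ω cosθ.
L cosφ = √(L² − r² sin²θ) = 0.28713 m.
|ω_rod| = r ω |cosθ| / √(L² − r² sin²θ) = 0.065·186.4·0.39073/0.28713 = 16.488 rad/s.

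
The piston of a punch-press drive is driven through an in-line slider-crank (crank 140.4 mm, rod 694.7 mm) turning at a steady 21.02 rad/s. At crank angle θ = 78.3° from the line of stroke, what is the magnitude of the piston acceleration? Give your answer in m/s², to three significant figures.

0.863

ω = 21.02 rad/s
x(θ) = r cosθ + √(L² − r² sin²θ); with ω constant, a = ω²·d²x/dθ².
d²x/dθ² = −r cosθ − r²(cos2θ)/√u − r⁴ sin²2θ/(4u^{3/2}),  u = L² − r² sin²θ = 0.463707 m².
Substituting r = 0.1404 m, L = 0.6947 m, θ = 78.3°: d²x/dθ² = -0.0019531 m.
a = ω²·d²x/dθ² = (21.02)²·(-0.0019531) = -0.86294 m/s²;  |a| = 0.86294 m/s².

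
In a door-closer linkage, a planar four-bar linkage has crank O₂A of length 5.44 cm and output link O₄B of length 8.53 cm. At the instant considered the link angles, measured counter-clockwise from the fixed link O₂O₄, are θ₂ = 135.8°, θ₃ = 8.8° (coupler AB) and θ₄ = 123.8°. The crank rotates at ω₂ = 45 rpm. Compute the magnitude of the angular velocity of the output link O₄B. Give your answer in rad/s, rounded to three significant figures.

2.65

ω₂ = 4.712 rad/s (from 45 rpm).
Differentiating the loop-closure r₂e^{iθ₂}+r₃e^{iθ₃}=r₁+r₄e^{iθ₄} gives r₂ω₂e^{iθ₂}+r₃ω₃e^{iθ₃}=r₄ω₄e^{iθ₄}.
Eliminating the other unknown: ω₄ = r₂ω₂ sin(θ₂−θ₃) / [r₄ sin(θ₄−θ₃)].
Numerator sine = +0.79864; denominator sine = +0.90631.
Result = 0.0544·4.712·(+0.79864) / (0.0853·(+0.90631)) = +2.6483 rad/s; magnitude 2.6483 rad/s.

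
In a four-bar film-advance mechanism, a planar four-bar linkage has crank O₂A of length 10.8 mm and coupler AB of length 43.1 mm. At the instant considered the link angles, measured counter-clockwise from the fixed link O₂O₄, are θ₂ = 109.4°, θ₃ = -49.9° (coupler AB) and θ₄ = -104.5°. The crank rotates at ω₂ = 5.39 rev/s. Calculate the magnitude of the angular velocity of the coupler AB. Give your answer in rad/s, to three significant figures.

5.81

ω₂ = 33.87 rad/s (from 5.39 rev/s).
Differentiating the loop-closure r₂e^{iθ₂}+r₃e^{iθ₃}=r₁+r₄e^{iθ₄} gives r₂ω₂e^{iθ₂}+r₃ω₃e^{iθ₃}=r₄ω₄e^{iθ₄}.
Eliminating the other unknown: ω₃ = r₂ω₂ sin(θ₄−θ₂) / [r₃ sin(θ₃−θ₄)].
Numerator sine = +0.55775; denominator sine = +0.81513.
Result = 0.0108·33.87·(+0.55775) / (0.0431·(+0.81513)) = +5.8066 rad/s; magnitude 5.8066 rad/s.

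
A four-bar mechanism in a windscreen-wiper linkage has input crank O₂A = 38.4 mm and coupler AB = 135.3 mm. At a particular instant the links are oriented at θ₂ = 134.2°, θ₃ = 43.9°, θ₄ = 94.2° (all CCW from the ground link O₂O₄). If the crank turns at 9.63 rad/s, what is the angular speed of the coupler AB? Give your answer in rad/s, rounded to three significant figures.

ω₂ = 9.63 rad/s
Differentiating the loop-closure r₂e^{iθ₂}+r₃e^{iθ₃}=r₁+r₄e^{iθ₄} gives r₂ω₂e^{iθ₂}+r₃ω₃e^{iθ₃}=r₄ω₄e^{iθ₄}.
Eliminating the other unknown: ω₃ = r₂ω₂ sin(θ₄−θ₂) / [r₃ sin(θ₃−θ₄)].
Numerator sine = -0.64279; denominator sine = -0.76940.
Result = 0.0384·9.63·(-0.64279) / (0.1353·(-0.76940)) = +2.2834 rad/s; magnitude 2.2834 rad/s.

2.28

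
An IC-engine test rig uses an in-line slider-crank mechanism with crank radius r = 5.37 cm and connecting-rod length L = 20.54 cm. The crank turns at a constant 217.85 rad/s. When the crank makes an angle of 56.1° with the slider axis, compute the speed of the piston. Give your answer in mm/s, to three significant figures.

ω = 217.8 rad/s
For an in-line slider-crank, x = r cosθ + √(L² − r² sin²θ), so v = −rω sinθ·[1 + r cosθ/√(L² − r² sin²θ)].
With r = 0.0537 m, L = 0.2054 m, θ = 56.1°: √(L² − r² sin²θ) = 0.20051 m.
v = −0.0537·217.8·0.83001·[1 + 0.0537·0.55775/0.20051] = -11.16 m/s.
|v| = 11.16 m/s = 11160 mm/s.

11200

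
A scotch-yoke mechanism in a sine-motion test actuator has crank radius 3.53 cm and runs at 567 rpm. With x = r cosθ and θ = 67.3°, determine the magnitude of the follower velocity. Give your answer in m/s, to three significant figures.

ω = 59.38 rad/s (from 567 rpm).
x = r cosθ ⇒ ẋ = −rω sinθ.
|v| = rω|sinθ| = 0.0353·59.38·|sin 67.3°| = 1.9336 m/s.

1.93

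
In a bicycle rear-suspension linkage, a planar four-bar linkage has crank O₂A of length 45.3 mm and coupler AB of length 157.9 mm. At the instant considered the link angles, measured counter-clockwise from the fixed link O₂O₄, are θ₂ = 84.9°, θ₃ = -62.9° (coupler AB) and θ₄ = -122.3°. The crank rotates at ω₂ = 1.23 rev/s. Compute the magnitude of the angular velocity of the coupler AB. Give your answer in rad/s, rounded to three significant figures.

1.18

ω₂ = 7.728 rad/s (from 1.23 rev/s).
Differentiating the loop-closure r₂e^{iθ₂}+r₃e^{iθ₃}=r₁+r₄e^{iθ₄} gives r₂ω₂e^{iθ₂}+r₃ω₃e^{iθ₃}=r₄ω₄e^{iθ₄}.
Eliminating the other unknown: ω₃ = r₂ω₂ sin(θ₄−θ₂) / [r₃ sin(θ₃−θ₄)].
Numerator sine = +0.45710; denominator sine = +0.86074.
Result = 0.0453·7.728·(+0.45710) / (0.1579·(+0.86074)) = +1.1774 rad/s; magnitude 1.1774 rad/s.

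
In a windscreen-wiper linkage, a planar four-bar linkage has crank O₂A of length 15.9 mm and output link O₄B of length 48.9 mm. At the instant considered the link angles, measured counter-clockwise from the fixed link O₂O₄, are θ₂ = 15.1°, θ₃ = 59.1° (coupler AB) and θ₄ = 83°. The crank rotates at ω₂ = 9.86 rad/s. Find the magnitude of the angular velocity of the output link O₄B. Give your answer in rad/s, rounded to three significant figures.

5.50

ω₂ = 9.86 rad/s
Differentiating the loop-closure r₂e^{iθ₂}+r₃e^{iθ₃}=r₁+r₄e^{iθ₄} gives r₂ω₂e^{iθ₂}+r₃ω₃e^{iθ₃}=r₄ω₄e^{iθ₄}.
Eliminating the other unknown: ω₄ = r₂ω₂ sin(θ₂−θ₃) / [r₄ sin(θ₄−θ₃)].
Numerator sine = -0.69466; denominator sine = +0.40514.
Result = 0.0159·9.86·(-0.69466) / (0.0489·(+0.40514)) = -5.497 rad/s; magnitude 5.497 rad/s.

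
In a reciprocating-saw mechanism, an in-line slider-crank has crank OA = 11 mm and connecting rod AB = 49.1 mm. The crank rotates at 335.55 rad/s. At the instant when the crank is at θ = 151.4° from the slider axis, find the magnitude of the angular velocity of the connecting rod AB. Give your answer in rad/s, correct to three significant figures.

66.4

ω = 335.6 rad/s
The rod makes angle φ with the slider axis where L sinφ = r sinθ; differentiating, L cosφ·φ̇ = r ω cosθ.
L cosφ = √(L² − r² sin²θ) = 0.048817 m.
|ω_rod| = r ω |cosθ| / √(L² − r² sin²θ) = 0.011·335.6·0.87798/0.048817 = 66.384 rad/s.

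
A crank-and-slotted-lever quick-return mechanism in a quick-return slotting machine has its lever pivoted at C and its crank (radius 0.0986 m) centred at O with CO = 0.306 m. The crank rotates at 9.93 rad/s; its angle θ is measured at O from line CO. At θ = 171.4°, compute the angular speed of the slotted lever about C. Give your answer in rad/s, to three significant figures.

ω = 9.93 rad/s
Crank pin A relative to C: A = (d + r cosθ, r sinθ); lever angle φ = atan2(r sinθ, d + r cosθ).
Differentiating tanφ: φ̇ = rω(d cosθ + r)/(d² + r² + 2dr cosθ).
d² + r² + 2dr cosθ = |CA|² = 0.0436932 m²;  d cosθ + r = -0.20396 m.
|ω_lever| = |0.0986·9.93·-0.20396| / 0.0436932 = 4.5704 rad/s.

4.57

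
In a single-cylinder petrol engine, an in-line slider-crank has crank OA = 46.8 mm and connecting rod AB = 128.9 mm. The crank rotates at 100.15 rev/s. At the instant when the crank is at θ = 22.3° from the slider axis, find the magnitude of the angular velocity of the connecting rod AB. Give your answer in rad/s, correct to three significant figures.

213

ω = 629.3 rad/s (converted from 100.15 rev/s).
The rod makes angle φ with the slider axis where L sinφ = r sinθ; differentiating, L cosφ·φ̇ = r ω cosθ.
L cosφ = √(L² − r² sin²θ) = 0.12767 m.
|ω_rod| = r ω |cosθ| / √(L² − r² sin²θ) = 0.0468·629.3·0.92521/0.12767 = 213.42 rad/s.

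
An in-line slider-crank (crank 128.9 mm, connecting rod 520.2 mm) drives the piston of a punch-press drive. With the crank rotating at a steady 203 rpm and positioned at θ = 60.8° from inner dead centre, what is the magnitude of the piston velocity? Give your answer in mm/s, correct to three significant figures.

2690

ω = 2π·203/60 = 21.26 rad/s
For an in-line slider-crank, x = r cosθ + √(L² − r² sin²θ), so v = −rω sinθ·[1 + r cosθ/√(L² − r² sin²θ)].
With r = 0.1289 m, L = 0.5202 m, θ = 60.8°: √(L² − r² sin²θ) = 0.50789 m.
v = −0.1289·21.26·0.87292·[1 + 0.1289·0.48786/0.50789] = -2.6881 m/s.
|v| = 2.6881 m/s = 2688.1 mm/s.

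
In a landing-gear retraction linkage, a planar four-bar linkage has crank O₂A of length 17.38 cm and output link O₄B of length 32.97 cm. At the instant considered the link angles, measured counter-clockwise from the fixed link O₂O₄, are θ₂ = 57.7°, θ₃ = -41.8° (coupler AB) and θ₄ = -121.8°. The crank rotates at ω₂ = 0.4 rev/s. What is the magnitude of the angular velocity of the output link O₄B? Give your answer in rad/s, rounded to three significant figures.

1.33

ω₂ = 2.513 rad/s (from 0.4 rev/s).
Differentiating the loop-closure r₂e^{iθ₂}+r₃e^{iθ₃}=r₁+r₄e^{iθ₄} gives r₂ω₂e^{iθ₂}+r₃ω₃e^{iθ₃}=r₄ω₄e^{iθ₄}.
Eliminating the other unknown: ω₄ = r₂ω₂ sin(θ₂−θ₃) / [r₄ sin(θ₄−θ₃)].
Numerator sine = +0.98629; denominator sine = -0.98481.
Result = 0.1738·2.513·(+0.98629) / (0.3297·(-0.98481)) = -1.3269 rad/s; magnitude 1.3269 rad/s.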